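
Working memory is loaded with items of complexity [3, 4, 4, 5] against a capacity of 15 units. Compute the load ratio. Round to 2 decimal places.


Total complexity = 3 + 4 + 4 + 5 = 16
Load = total / capacity = 16 / 15
= 1.07


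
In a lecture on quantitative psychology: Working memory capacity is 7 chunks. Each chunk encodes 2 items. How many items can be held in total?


Total items = chunks * items_per_chunk
= 7 * 2
= 14


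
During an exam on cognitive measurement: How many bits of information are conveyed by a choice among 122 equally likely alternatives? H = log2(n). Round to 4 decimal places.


H = log2(n)
H = log2(122)
= 6.9307


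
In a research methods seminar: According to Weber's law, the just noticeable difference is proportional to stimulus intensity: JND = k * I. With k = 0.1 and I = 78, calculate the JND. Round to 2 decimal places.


JND = k * I
JND = 0.1 * 78
= 7.80


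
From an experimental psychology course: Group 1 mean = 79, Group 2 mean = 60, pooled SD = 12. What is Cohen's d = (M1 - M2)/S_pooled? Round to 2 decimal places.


Cohen's d = (M1 - M2) / S_pooled
= (79 - 60) / 12
= 19 / 12
= 1.58


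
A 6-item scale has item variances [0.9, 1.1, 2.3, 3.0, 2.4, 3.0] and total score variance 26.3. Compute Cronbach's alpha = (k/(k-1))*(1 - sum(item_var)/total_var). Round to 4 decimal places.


alpha = (k/(k-1)) * (1 - sum(s_i^2)/s_total^2)
sum(item variances) = 12.7
k/(k-1) = 6/5 = 1.2
1 - 12.7/26.3 = 1 - 0.48289 = 0.51711
alpha = 1.2 * 0.51711
= 0.6205


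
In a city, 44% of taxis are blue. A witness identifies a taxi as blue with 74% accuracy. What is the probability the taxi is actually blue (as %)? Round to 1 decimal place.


P(blue | says blue) = P(says blue | blue)*P(blue) / [P(says blue | blue)*P(blue) + P(says blue | not blue)*P(not blue)]
Numerator = 0.74 * 0.44 = 0.3256
False identification = 0.26 * 0.56 = 0.1456
P = 0.3256 / (0.3256 + 0.1456)
= 0.3256 / 0.4712
As percentage = 69.1


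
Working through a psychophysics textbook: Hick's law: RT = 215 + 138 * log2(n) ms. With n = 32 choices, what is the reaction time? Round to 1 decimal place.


RT = 215 + 138 * log2(32)
log2(32) = 5.0
RT = 215 + 138 * 5.0
= 215 + 690.0
= 905.0 ms


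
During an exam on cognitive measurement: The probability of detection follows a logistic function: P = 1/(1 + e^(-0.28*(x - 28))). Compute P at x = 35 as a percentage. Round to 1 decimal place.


P(x) = 1/(1 + e^(-0.28*(35 - 28)))
Exponent = -0.28 * 7 = -1.96
e^(-1.96) = 0.140858
P = 1/(1 + 0.140858) = 0.876533
Percentage = 87.7


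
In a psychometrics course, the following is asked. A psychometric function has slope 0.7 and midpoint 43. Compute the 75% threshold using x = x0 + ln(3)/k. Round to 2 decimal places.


At P = 0.75: 0.75 = 1/(1 + e^(-k*(x-x0)))
Solving: e^(-k*(x-x0)) = 1/3
x = x0 + ln(3)/k
ln(3) = 1.0986
x = 43 + 1.0986/0.7
= 43 + 1.5694
= 44.57


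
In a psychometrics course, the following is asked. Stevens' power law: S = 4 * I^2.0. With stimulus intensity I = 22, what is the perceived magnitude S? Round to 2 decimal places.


S = 4 * 22^2.0
22^2.0 = 484.0
S = 4 * 484.0
= 1936.00


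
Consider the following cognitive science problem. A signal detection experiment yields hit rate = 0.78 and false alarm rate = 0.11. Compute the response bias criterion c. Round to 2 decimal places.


c = -0.5 * (z(HR) + z(FAR))
z(0.78) = 0.7722
z(0.11) = -1.2265
c = -0.5 * (0.7722 + -1.2265)
= -0.5 * -0.4543
= 0.23


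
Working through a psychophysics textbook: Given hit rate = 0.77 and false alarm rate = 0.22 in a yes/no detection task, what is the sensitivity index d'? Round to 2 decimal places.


d' = z(HR) - z(FAR)
z(0.77) = 0.7388
z(0.22) = -0.7722
d' = 0.7388 - -0.7722
= 1.51


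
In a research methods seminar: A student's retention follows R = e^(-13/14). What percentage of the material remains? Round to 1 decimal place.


R = e^(-t/S)
-t/S = -13/14 = -0.928571
R = e^(-0.928571) = 0.395118
Percentage = 0.395118 * 100
= 39.5


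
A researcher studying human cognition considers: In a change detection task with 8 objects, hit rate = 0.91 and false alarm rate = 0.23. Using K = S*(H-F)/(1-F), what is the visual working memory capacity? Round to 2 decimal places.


K = S * (H - F) / (1 - F)
H - F = 0.68
1 - F = 0.77
K = 8 * 0.68 / 0.77
= 7.06


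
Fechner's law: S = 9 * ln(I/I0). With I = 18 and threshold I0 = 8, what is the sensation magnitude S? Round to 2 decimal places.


S = 9 * ln(18/8)
I/I0 = 2.25
ln(2.25) = 0.8109
S = 9 * 0.8109
= 7.30


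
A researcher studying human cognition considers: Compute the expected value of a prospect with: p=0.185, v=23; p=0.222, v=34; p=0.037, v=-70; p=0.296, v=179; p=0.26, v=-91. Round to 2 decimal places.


EU = sum(p_i * v_i)
0.185 * 23 = 4.255
0.222 * 34 = 7.548
0.037 * -70 = -2.59
0.296 * 179 = 52.984
0.26 * -91 = -23.66
EU = 4.255 + 7.548 + -2.59 + 52.984 + -23.66
= 38.54


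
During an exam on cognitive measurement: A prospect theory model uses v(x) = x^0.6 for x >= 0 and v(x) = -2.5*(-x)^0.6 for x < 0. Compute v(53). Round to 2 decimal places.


Since x = 53 >= 0, use v(x) = x^0.6
53^0.6 = 10.8284
v(53) = 10.83


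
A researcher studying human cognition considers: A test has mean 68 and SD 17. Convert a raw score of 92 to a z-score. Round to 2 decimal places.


z = (X - mu) / sigma
= (92 - 68) / 17
= 24 / 17
= 1.41


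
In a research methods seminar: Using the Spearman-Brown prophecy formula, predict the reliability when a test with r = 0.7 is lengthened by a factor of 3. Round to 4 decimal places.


r_new = n*r / (1 + (n-1)*r)
Numerator = 3 * 0.7 = 2.1
Denominator = 1 + 2 * 0.7 = 2.4
r_new = 2.1 / 2.4
= 0.8750


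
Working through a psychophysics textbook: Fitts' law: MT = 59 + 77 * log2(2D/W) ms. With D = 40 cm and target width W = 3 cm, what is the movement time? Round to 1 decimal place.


MT = 59 + 77 * log2(2*40/3)
2D/W = 26.666667
log2(26.666667) = 4.737
MT = 59 + 77 * 4.737
= 423.7 ms


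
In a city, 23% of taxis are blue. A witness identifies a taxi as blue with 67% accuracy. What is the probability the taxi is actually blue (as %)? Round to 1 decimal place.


P(blue | says blue) = P(says blue | blue)*P(blue) / [P(says blue | blue)*P(blue) + P(says blue | not blue)*P(not blue)]
Numerator = 0.67 * 0.23 = 0.1541
False identification = 0.33 * 0.77 = 0.2541
P = 0.1541 / (0.1541 + 0.2541)
= 0.1541 / 0.4082
As percentage = 37.8


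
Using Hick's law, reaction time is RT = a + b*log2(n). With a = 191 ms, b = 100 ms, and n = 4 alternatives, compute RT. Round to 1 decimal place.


RT = 191 + 100 * log2(4)
log2(4) = 2.0
RT = 191 + 100 * 2.0
= 191 + 200.0
= 391.0 ms


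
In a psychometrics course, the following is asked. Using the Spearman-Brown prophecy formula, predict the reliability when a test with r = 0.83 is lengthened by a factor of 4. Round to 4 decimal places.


r_new = n*r / (1 + (n-1)*r)
Numerator = 4 * 0.83 = 3.32
Denominator = 1 + 3 * 0.83 = 3.49
r_new = 3.32 / 3.49
= 0.9513


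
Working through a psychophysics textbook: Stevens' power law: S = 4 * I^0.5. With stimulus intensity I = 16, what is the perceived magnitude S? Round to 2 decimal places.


S = 4 * 16^0.5
16^0.5 = 4.0
S = 4 * 4.0
= 16.00


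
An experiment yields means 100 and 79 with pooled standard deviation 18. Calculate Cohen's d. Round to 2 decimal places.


Cohen's d = (M1 - M2) / S_pooled
= (100 - 79) / 18
= 21 / 18
= 1.17


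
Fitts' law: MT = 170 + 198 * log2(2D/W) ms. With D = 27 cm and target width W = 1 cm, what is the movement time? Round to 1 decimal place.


MT = 170 + 198 * log2(2*27/1)
2D/W = 54.0
log2(54.0) = 5.7549
MT = 170 + 198 * 5.7549
= 1309.5 ms


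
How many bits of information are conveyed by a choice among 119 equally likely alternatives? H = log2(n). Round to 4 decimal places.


H = log2(n)
H = log2(119)
= 6.8948


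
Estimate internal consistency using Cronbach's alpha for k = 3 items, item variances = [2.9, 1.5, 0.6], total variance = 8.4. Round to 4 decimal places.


alpha = (k/(k-1)) * (1 - sum(s_i^2)/s_total^2)
sum(item variances) = 5.0
k/(k-1) = 3/2 = 1.5
1 - 5.0/8.4 = 1 - 0.595238 = 0.404762
alpha = 1.5 * 0.404762
= 0.6071


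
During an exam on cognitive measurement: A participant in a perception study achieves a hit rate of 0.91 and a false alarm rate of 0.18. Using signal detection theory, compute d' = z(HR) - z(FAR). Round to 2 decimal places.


d' = z(HR) - z(FAR)
z(0.91) = 1.3408
z(0.18) = -0.9154
d' = 1.3408 - -0.9154
= 2.26


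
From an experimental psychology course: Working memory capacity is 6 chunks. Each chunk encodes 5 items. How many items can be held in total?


Total items = chunks * items_per_chunk
= 6 * 5
= 30


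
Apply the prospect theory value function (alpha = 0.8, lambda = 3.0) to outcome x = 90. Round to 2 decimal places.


Since x = 90 >= 0, use v(x) = x^0.8
90^0.8 = 36.5927
v(90) = 36.59


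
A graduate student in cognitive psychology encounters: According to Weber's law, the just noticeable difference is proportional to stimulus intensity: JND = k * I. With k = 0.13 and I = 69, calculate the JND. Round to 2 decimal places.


JND = k * I
JND = 0.13 * 69
= 8.97


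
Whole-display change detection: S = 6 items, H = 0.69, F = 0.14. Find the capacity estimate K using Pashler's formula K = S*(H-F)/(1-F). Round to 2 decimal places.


K = S * (H - F) / (1 - F)
H - F = 0.55
1 - F = 0.86
K = 6 * 0.55 / 0.86
= 3.84


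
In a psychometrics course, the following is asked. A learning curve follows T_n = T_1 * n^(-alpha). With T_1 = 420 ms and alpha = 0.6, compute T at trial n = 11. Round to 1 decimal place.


T_n = 420 * 11^(-0.6)
11^(-0.6) = 0.237227
T_n = 420 * 0.237227
= 99.6 ms


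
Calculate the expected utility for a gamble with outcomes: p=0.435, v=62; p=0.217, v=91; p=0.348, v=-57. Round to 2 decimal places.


EU = sum(p_i * v_i)
0.435 * 62 = 26.97
0.217 * 91 = 19.747
0.348 * -57 = -19.836
EU = 26.97 + 19.747 + -19.836
= 26.88


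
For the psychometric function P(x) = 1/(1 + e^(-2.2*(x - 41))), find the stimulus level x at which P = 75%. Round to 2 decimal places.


At P = 0.75: 0.75 = 1/(1 + e^(-k*(x-x0)))
Solving: e^(-k*(x-x0)) = 1/3
x = x0 + ln(3)/k
ln(3) = 1.0986
x = 41 + 1.0986/2.2
= 41 + 0.4994
= 41.50


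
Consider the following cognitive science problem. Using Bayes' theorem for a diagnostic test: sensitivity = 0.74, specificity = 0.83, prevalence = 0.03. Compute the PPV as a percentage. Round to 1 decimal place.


PPV = (sens * prev) / (sens * prev + (1-spec) * (1-prev))
Numerator = 0.74 * 0.03 = 0.0222
P(positive and no disease) = (1 - spec) * (1 - prev) = (1 - 0.83) * (1 - 0.03) = 0.1649
Denominator = 0.0222 + 0.1649 = 0.1871
PPV = 0.0222 / 0.1871 = 0.118653
As percentage = 11.9


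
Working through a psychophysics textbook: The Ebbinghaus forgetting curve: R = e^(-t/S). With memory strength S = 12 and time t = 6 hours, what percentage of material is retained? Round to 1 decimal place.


R = e^(-t/S)
-t/S = -6/12 = -0.5
R = e^(-0.5) = 0.606531
Percentage = 0.606531 * 100
= 60.7


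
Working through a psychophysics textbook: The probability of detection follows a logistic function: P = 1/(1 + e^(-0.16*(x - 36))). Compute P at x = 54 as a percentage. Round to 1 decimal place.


P(x) = 1/(1 + e^(-0.16*(54 - 36)))
Exponent = -0.16 * 18 = -2.88
e^(-2.88) = 0.056135
P = 1/(1 + 0.056135) = 0.946849
Percentage = 94.7


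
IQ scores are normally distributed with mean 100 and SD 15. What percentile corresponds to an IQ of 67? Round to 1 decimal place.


z = (IQ - mean) / SD
z = (67 - 100) / 15 = -2.2
Percentile = Phi(-2.2) * 100
Phi(-2.2) = 0.013903
= 1.4


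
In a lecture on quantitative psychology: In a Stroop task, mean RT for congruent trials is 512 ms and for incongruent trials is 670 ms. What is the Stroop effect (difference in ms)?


Stroop effect = RT(incongruent) - RT(congruent)
= 670 - 512
= 158 ms


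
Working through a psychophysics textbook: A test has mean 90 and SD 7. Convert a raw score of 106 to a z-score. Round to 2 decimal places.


z = (X - mu) / sigma
= (106 - 90) / 7
= 16 / 7
= 2.29


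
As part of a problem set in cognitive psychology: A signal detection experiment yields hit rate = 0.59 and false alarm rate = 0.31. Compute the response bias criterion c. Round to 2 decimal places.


c = -0.5 * (z(HR) + z(FAR))
z(0.59) = 0.2275
z(0.31) = -0.4959
c = -0.5 * (0.2275 + -0.4959)
= -0.5 * -0.2684
= 0.13


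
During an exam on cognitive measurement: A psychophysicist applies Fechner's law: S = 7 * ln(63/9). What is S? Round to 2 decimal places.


S = 7 * ln(63/9)
I/I0 = 7.0
ln(7.0) = 1.9459
S = 7 * 1.9459
= 13.62


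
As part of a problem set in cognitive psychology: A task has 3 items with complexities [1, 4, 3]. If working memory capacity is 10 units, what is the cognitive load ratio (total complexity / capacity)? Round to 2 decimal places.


Total complexity = 1 + 4 + 3 = 8
Load = total / capacity = 8 / 10
= 0.80


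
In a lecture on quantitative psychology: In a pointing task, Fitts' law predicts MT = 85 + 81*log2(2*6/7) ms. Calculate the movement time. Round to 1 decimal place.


MT = 85 + 81 * log2(2*6/7)
2D/W = 1.714286
log2(1.714286) = 0.7776
MT = 85 + 81 * 0.7776
= 148.0 ms


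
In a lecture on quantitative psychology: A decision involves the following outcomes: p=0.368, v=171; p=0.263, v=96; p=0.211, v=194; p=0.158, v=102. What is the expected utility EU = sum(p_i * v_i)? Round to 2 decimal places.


EU = sum(p_i * v_i)
0.368 * 171 = 62.928
0.263 * 96 = 25.248
0.211 * 194 = 40.934
0.158 * 102 = 16.116
EU = 62.928 + 25.248 + 40.934 + 16.116
= 145.23


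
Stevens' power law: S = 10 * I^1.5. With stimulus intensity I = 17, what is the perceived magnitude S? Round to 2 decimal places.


S = 10 * 17^1.5
17^1.5 = 70.0928
S = 10 * 70.0928
= 700.93


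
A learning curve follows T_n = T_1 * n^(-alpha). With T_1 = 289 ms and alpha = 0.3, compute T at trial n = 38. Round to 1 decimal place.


T_n = 289 * 38^(-0.3)
38^(-0.3) = 0.335788
T_n = 289 * 0.335788
= 97.0 ms


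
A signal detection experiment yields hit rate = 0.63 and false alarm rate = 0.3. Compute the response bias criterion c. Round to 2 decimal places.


c = -0.5 * (z(HR) + z(FAR))
z(0.63) = 0.3319
z(0.3) = -0.5244
c = -0.5 * (0.3319 + -0.5244)
= -0.5 * -0.1925
= 0.10


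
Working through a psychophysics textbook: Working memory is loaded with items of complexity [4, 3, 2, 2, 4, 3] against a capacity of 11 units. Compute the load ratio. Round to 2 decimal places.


Total complexity = 4 + 3 + 2 + 2 + 4 + 3 = 18
Load = total / capacity = 18 / 11
= 1.64


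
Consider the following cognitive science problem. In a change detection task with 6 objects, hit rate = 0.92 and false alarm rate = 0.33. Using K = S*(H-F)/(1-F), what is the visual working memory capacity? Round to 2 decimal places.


K = S * (H - F) / (1 - F)
H - F = 0.59
1 - F = 0.67
K = 6 * 0.59 / 0.67
= 5.28


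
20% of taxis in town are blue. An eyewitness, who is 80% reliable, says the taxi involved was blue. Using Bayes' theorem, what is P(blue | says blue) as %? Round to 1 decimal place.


P(blue | says blue) = P(says blue | blue)*P(blue) / [P(says blue | blue)*P(blue) + P(says blue | not blue)*P(not blue)]
Numerator = 0.8 * 0.2 = 0.16
False identification = 0.2 * 0.8 = 0.16
P = 0.16 / (0.16 + 0.16)
= 0.16 / 0.32
As percentage = 50.0


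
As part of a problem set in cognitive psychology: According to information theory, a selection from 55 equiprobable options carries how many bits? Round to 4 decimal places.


H = log2(n)
H = log2(55)
= 5.7814


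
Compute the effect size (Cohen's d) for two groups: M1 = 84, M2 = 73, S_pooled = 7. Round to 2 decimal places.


Cohen's d = (M1 - M2) / S_pooled
= (84 - 73) / 7
= 11 / 7
= 1.57


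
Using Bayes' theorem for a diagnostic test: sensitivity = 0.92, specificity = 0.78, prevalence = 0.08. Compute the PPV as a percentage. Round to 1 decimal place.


PPV = (sens * prev) / (sens * prev + (1-spec) * (1-prev))
Numerator = 0.92 * 0.08 = 0.0736
P(positive and no disease) = (1 - spec) * (1 - prev) = (1 - 0.78) * (1 - 0.08) = 0.2024
Denominator = 0.0736 + 0.2024 = 0.276
PPV = 0.0736 / 0.276 = 0.266667
As percentage = 26.7


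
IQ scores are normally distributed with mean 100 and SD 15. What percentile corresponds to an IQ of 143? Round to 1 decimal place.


z = (IQ - mean) / SD
z = (143 - 100) / 15 = 2.8667
Percentile = Phi(2.8667) * 100
Phi(2.8667) = 0.997926
= 99.8


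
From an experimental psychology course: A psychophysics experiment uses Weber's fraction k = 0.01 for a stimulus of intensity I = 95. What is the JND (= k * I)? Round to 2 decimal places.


JND = k * I
JND = 0.01 * 95
= 0.95


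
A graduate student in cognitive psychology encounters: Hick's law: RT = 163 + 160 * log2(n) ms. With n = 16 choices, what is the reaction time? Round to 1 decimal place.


RT = 163 + 160 * log2(16)
log2(16) = 4.0
RT = 163 + 160 * 4.0
= 163 + 640.0
= 803.0 ms


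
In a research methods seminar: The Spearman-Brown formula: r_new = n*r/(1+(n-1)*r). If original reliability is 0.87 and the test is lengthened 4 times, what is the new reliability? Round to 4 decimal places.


r_new = n*r / (1 + (n-1)*r)
Numerator = 4 * 0.87 = 3.48
Denominator = 1 + 3 * 0.87 = 3.61
r_new = 3.48 / 3.61
= 0.9640


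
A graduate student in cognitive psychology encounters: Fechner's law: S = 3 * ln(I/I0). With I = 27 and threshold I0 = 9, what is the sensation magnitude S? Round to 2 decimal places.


S = 3 * ln(27/9)
I/I0 = 3.0
ln(3.0) = 1.0986
S = 3 * 1.0986
= 3.30


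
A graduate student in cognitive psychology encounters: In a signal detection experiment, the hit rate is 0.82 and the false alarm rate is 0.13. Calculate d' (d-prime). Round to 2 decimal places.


d' = z(HR) - z(FAR)
z(0.82) = 0.9154
z(0.13) = -1.1264
d' = 0.9154 - -1.1264
= 2.04


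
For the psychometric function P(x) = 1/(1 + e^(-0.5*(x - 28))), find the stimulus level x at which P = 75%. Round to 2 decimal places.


At P = 0.75: 0.75 = 1/(1 + e^(-k*(x-x0)))
Solving: e^(-k*(x-x0)) = 1/3
x = x0 + ln(3)/k
ln(3) = 1.0986
x = 28 + 1.0986/0.5
= 28 + 2.1972
= 30.20


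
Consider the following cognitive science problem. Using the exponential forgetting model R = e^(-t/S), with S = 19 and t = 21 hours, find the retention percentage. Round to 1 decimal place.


R = e^(-t/S)
-t/S = -21/19 = -1.105263
R = e^(-1.105263) = 0.331124
Percentage = 0.331124 * 100
= 33.1


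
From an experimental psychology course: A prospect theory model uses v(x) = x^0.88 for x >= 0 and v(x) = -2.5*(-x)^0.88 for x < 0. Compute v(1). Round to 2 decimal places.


Since x = 1 >= 0, use v(x) = x^0.88
1^0.88 = 1.0
v(1) = 1.00


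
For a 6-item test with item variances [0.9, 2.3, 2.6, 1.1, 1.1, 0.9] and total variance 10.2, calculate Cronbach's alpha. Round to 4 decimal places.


alpha = (k/(k-1)) * (1 - sum(s_i^2)/s_total^2)
sum(item variances) = 8.9
k/(k-1) = 6/5 = 1.2
1 - 8.9/10.2 = 1 - 0.872549 = 0.127451
alpha = 1.2 * 0.127451
= 0.1529


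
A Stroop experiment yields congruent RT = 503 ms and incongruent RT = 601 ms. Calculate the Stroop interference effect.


Stroop effect = RT(incongruent) - RT(congruent)
= 601 - 503
= 98 ms


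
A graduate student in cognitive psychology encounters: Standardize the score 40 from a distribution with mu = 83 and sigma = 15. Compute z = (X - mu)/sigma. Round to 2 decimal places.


z = (X - mu) / sigma
= (40 - 83) / 15
= -43 / 15
= -2.87


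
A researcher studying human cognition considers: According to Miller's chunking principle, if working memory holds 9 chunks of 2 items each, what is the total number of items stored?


Total items = chunks * items_per_chunk
= 9 * 2
= 18


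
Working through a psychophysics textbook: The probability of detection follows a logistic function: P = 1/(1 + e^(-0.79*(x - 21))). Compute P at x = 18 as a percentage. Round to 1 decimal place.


P(x) = 1/(1 + e^(-0.79*(18 - 21)))
Exponent = -0.79 * -3 = 2.37
e^(2.37) = 10.697392
P = 1/(1 + 10.697392) = 0.085489
Percentage = 8.5


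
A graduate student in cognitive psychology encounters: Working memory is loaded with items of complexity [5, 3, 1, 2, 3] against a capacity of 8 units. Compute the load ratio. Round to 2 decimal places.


Total complexity = 5 + 3 + 1 + 2 + 3 = 14
Load = total / capacity = 14 / 8
= 1.75


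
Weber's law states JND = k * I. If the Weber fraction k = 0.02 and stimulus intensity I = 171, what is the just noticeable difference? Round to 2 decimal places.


JND = k * I
JND = 0.02 * 171
= 3.42


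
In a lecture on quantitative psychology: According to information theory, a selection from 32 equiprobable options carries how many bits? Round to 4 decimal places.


H = log2(n)
H = log2(32)
= 5.0000


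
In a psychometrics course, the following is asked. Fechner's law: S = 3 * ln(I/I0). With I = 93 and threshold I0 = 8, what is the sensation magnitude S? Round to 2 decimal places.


S = 3 * ln(93/8)
I/I0 = 11.625
ln(11.625) = 2.4532
S = 3 * 2.4532
= 7.36


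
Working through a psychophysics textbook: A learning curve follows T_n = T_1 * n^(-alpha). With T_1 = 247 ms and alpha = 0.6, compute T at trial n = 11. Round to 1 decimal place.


T_n = 247 * 11^(-0.6)
11^(-0.6) = 0.237227
T_n = 247 * 0.237227
= 58.6 ms


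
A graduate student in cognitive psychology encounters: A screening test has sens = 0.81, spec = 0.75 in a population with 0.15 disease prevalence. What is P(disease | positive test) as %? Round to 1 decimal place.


PPV = (sens * prev) / (sens * prev + (1-spec) * (1-prev))
Numerator = 0.81 * 0.15 = 0.1215
P(positive and no disease) = (1 - spec) * (1 - prev) = (1 - 0.75) * (1 - 0.15) = 0.2125
Denominator = 0.1215 + 0.2125 = 0.334
PPV = 0.1215 / 0.334 = 0.363772
As percentage = 36.4


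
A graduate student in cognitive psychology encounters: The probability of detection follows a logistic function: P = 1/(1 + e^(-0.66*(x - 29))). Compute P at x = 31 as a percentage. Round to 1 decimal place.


P(x) = 1/(1 + e^(-0.66*(31 - 29)))
Exponent = -0.66 * 2 = -1.32
e^(-1.32) = 0.267135
P = 1/(1 + 0.267135) = 0.789182
Percentage = 78.9


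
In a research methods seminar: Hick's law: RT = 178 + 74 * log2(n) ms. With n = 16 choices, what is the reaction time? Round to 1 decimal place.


RT = 178 + 74 * log2(16)
log2(16) = 4.0
RT = 178 + 74 * 4.0
= 178 + 296.0
= 474.0 ms


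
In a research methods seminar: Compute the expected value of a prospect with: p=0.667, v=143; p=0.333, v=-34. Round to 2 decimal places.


EU = sum(p_i * v_i)
0.667 * 143 = 95.381
0.333 * -34 = -11.322
EU = 95.381 + -11.322
= 84.06


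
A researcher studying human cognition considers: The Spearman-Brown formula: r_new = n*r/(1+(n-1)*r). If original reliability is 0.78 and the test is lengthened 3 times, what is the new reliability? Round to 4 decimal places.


r_new = n*r / (1 + (n-1)*r)
Numerator = 3 * 0.78 = 2.34
Denominator = 1 + 2 * 0.78 = 2.56
r_new = 2.34 / 2.56
= 0.9141


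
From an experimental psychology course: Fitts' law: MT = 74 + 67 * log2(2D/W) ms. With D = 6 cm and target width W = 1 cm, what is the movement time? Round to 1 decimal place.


MT = 74 + 67 * log2(2*6/1)
2D/W = 12.0
log2(12.0) = 3.585
MT = 74 + 67 * 3.585
= 314.2 ms


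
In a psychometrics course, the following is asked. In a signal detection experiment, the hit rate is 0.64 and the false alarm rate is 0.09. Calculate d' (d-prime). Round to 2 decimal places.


d' = z(HR) - z(FAR)
z(0.64) = 0.3585
z(0.09) = -1.3408
d' = 0.3585 - -1.3408
= 1.70


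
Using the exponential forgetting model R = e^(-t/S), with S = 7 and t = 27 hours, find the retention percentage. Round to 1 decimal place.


R = e^(-t/S)
-t/S = -27/7 = -3.857143
R = e^(-3.857143) = 0.021128
Percentage = 0.021128 * 100
= 2.1


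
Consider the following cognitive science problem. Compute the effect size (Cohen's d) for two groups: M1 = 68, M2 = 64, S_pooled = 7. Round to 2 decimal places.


Cohen's d = (M1 - M2) / S_pooled
= (68 - 64) / 7
= 4 / 7
= 0.57


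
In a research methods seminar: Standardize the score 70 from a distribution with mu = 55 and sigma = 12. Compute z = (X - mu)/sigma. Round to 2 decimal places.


z = (X - mu) / sigma
= (70 - 55) / 12
= 15 / 12
= 1.25


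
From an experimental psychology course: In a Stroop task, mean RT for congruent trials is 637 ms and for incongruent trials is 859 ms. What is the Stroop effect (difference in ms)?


Stroop effect = RT(incongruent) - RT(congruent)
= 859 - 637
= 222 ms


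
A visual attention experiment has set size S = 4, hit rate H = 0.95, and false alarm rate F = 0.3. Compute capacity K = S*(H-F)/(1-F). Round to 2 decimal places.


K = S * (H - F) / (1 - F)
H - F = 0.65
1 - F = 0.7
K = 4 * 0.65 / 0.7
= 3.71


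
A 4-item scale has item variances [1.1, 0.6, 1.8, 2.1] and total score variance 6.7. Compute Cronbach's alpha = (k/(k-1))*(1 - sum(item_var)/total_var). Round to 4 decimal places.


alpha = (k/(k-1)) * (1 - sum(s_i^2)/s_total^2)
sum(item variances) = 5.6
k/(k-1) = 4/3 = 1.333333
1 - 5.6/6.7 = 1 - 0.835821 = 0.164179
alpha = 1.333333 * 0.164179
= 0.2189


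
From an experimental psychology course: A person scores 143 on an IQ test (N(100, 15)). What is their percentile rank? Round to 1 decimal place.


z = (IQ - mean) / SD
z = (143 - 100) / 15 = 2.8667
Percentile = Phi(2.8667) * 100
Phi(2.8667) = 0.997926
= 99.8


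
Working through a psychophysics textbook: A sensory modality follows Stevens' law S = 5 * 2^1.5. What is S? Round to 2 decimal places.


S = 5 * 2^1.5
2^1.5 = 2.8284
S = 5 * 2.8284
= 14.14


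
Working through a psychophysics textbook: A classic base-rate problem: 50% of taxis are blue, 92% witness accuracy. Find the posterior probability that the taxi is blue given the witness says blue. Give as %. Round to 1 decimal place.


P(blue | says blue) = P(says blue | blue)*P(blue) / [P(says blue | blue)*P(blue) + P(says blue | not blue)*P(not blue)]
Numerator = 0.92 * 0.5 = 0.46
False identification = 0.08 * 0.5 = 0.04
P = 0.46 / (0.46 + 0.04)
= 0.46 / 0.5
As percentage = 92.0


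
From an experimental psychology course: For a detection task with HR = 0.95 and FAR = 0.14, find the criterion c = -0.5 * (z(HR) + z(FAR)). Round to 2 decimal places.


c = -0.5 * (z(HR) + z(FAR))
z(0.95) = 1.6449
z(0.14) = -1.0803
c = -0.5 * (1.6449 + -1.0803)
= -0.5 * 0.5646
= -0.28


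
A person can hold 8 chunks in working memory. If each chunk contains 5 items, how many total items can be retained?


Total items = chunks * items_per_chunk
= 8 * 5
= 40


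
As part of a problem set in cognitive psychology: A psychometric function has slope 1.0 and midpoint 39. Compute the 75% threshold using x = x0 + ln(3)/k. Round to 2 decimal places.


At P = 0.75: 0.75 = 1/(1 + e^(-k*(x-x0)))
Solving: e^(-k*(x-x0)) = 1/3
x = x0 + ln(3)/k
ln(3) = 1.0986
x = 39 + 1.0986/1.0
= 39 + 1.0986
= 40.10


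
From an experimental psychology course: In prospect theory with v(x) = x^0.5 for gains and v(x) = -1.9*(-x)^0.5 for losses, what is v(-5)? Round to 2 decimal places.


Since x = -5 < 0, use v(x) = -lambda*(-x)^alpha
(-x) = 5
5^0.5 = 2.2361
v(-5) = -1.9 * 2.2361
= -4.25


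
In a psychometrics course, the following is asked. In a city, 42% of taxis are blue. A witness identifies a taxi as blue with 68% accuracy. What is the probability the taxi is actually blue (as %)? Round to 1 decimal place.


P(blue | says blue) = P(says blue | blue)*P(blue) / [P(says blue | blue)*P(blue) + P(says blue | not blue)*P(not blue)]
Numerator = 0.68 * 0.42 = 0.2856
False identification = 0.32 * 0.58 = 0.1856
P = 0.2856 / (0.2856 + 0.1856)
= 0.2856 / 0.4712
As percentage = 60.6


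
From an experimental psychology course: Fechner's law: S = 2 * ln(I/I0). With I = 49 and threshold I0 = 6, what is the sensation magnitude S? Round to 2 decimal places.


S = 2 * ln(49/6)
I/I0 = 8.166667
ln(8.166667) = 2.1001
S = 2 * 2.1001
= 4.20


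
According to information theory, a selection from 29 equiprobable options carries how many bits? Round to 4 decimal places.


H = log2(n)
H = log2(29)
= 4.8580


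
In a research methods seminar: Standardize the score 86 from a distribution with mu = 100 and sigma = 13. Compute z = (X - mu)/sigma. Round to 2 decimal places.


z = (X - mu) / sigma
= (86 - 100) / 13
= -14 / 13
= -1.08


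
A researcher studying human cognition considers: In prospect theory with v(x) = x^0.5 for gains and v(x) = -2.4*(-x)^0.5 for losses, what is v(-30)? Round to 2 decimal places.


Since x = -30 < 0, use v(x) = -lambda*(-x)^alpha
(-x) = 30
30^0.5 = 5.4772
v(-30) = -2.4 * 5.4772
= -13.15


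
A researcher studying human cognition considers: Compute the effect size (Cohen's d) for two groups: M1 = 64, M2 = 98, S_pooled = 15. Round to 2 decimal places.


Cohen's d = (M1 - M2) / S_pooled
= (64 - 98) / 15
= -34 / 15
= -2.27


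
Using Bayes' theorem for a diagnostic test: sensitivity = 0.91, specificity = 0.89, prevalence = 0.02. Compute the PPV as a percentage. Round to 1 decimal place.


PPV = (sens * prev) / (sens * prev + (1-spec) * (1-prev))
Numerator = 0.91 * 0.02 = 0.0182
P(positive and no disease) = (1 - spec) * (1 - prev) = (1 - 0.89) * (1 - 0.02) = 0.1078
Denominator = 0.0182 + 0.1078 = 0.126
PPV = 0.0182 / 0.126 = 0.144444
As percentage = 14.4


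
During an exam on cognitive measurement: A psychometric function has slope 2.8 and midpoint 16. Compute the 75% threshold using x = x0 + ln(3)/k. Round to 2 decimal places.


At P = 0.75: 0.75 = 1/(1 + e^(-k*(x-x0)))
Solving: e^(-k*(x-x0)) = 1/3
x = x0 + ln(3)/k
ln(3) = 1.0986
x = 16 + 1.0986/2.8
= 16 + 0.3924
= 16.39


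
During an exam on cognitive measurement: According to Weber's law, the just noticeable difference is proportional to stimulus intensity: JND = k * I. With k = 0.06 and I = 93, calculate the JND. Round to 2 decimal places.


JND = k * I
JND = 0.06 * 93
= 5.58


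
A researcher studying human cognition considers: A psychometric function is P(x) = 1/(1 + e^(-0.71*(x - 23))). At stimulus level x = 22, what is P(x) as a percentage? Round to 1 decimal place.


P(x) = 1/(1 + e^(-0.71*(22 - 23)))
Exponent = -0.71 * -1 = 0.71
e^(0.71) = 2.033991
P = 1/(1 + 2.033991) = 0.329599
Percentage = 33.0


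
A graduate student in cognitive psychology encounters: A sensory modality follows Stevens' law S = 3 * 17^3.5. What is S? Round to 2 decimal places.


S = 3 * 17^3.5
17^3.5 = 20256.8179
S = 3 * 20256.8179
= 60770.45


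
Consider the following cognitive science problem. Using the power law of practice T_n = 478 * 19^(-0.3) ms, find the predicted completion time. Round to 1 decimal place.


T_n = 478 * 19^(-0.3)
19^(-0.3) = 0.413403
T_n = 478 * 0.413403
= 197.6 ms


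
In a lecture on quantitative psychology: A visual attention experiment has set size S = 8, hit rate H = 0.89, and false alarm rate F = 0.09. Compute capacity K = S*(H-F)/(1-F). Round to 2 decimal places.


K = S * (H - F) / (1 - F)
H - F = 0.8
1 - F = 0.91
K = 8 * 0.8 / 0.91
= 7.03


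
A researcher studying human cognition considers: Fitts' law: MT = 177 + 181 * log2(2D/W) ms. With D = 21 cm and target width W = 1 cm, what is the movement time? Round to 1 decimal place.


MT = 177 + 181 * log2(2*21/1)
2D/W = 42.0
log2(42.0) = 5.3923
MT = 177 + 181 * 5.3923
= 1153.0 ms


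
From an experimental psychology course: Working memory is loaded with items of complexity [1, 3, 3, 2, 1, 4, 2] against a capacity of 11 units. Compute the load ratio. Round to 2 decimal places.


Total complexity = 1 + 3 + 3 + 2 + 1 + 4 + 2 = 16
Load = total / capacity = 16 / 11
= 1.45


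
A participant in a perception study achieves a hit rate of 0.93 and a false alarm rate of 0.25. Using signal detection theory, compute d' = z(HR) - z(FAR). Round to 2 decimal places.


d' = z(HR) - z(FAR)
z(0.93) = 1.4758
z(0.25) = -0.6745
d' = 1.4758 - -0.6745
= 2.15


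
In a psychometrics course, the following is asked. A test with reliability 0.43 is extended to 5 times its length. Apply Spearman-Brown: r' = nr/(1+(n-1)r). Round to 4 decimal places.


r_new = n*r / (1 + (n-1)*r)
Numerator = 5 * 0.43 = 2.15
Denominator = 1 + 4 * 0.43 = 2.72
r_new = 2.15 / 2.72
= 0.7904


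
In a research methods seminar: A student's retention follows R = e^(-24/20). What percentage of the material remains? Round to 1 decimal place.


R = e^(-t/S)
-t/S = -24/20 = -1.2
R = e^(-1.2) = 0.301194
Percentage = 0.301194 * 100
= 30.1


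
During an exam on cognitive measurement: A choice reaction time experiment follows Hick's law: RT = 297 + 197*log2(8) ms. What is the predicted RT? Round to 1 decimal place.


RT = 297 + 197 * log2(8)
log2(8) = 3.0
RT = 297 + 197 * 3.0
= 297 + 591.0
= 888.0 ms


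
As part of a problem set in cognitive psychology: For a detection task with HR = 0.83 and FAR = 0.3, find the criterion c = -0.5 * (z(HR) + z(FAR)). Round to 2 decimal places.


c = -0.5 * (z(HR) + z(FAR))
z(0.83) = 0.9542
z(0.3) = -0.5244
c = -0.5 * (0.9542 + -0.5244)
= -0.5 * 0.4298
= -0.21


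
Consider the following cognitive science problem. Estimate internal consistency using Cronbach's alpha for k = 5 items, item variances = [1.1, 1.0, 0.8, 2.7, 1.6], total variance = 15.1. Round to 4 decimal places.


alpha = (k/(k-1)) * (1 - sum(s_i^2)/s_total^2)
sum(item variances) = 7.2
k/(k-1) = 5/4 = 1.25
1 - 7.2/15.1 = 1 - 0.476821 = 0.523179
alpha = 1.25 * 0.523179
= 0.6540


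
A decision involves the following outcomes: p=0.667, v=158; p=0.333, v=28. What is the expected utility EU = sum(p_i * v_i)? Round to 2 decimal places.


EU = sum(p_i * v_i)
0.667 * 158 = 105.386
0.333 * 28 = 9.324
EU = 105.386 + 9.324
= 114.71


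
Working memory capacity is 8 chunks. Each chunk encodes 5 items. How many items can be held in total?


Total items = chunks * items_per_chunk
= 8 * 5
= 40


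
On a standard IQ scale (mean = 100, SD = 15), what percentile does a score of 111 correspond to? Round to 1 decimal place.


z = (IQ - mean) / SD
z = (111 - 100) / 15 = 0.7333
Percentile = Phi(0.7333) * 100
Phi(0.7333) = 0.768312
= 76.8


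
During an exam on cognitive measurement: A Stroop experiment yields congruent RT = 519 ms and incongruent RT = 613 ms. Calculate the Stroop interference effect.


Stroop effect = RT(incongruent) - RT(congruent)
= 613 - 519
= 94 ms


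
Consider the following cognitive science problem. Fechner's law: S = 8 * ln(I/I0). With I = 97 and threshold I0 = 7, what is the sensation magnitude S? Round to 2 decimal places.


S = 8 * ln(97/7)
I/I0 = 13.857143
ln(13.857143) = 2.6288
S = 8 * 2.6288
= 21.03


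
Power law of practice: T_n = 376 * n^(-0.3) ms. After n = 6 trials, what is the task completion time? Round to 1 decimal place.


T_n = 376 * 6^(-0.3)
6^(-0.3) = 0.584191
T_n = 376 * 0.584191
= 219.7 ms


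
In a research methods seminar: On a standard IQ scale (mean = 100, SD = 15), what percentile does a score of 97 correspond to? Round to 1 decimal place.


z = (IQ - mean) / SD
z = (97 - 100) / 15 = -0.2
Percentile = Phi(-0.2) * 100
Phi(-0.2) = 0.42074
= 42.1


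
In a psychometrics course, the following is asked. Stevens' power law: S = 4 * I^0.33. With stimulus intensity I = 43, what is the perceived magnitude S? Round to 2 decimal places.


S = 4 * 43^0.33
43^0.33 = 3.4597
S = 4 * 3.4597
= 13.84


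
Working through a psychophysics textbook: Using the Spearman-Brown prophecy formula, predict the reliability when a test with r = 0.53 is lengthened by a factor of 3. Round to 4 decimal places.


r_new = n*r / (1 + (n-1)*r)
Numerator = 3 * 0.53 = 1.59
Denominator = 1 + 2 * 0.53 = 2.06
r_new = 1.59 / 2.06
= 0.7718


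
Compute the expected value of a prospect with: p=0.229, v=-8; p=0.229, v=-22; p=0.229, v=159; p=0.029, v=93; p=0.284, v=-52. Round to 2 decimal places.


EU = sum(p_i * v_i)
0.229 * -8 = -1.832
0.229 * -22 = -5.038
0.229 * 159 = 36.411
0.029 * 93 = 2.697
0.284 * -52 = -14.768
EU = -1.832 + -5.038 + 36.411 + 2.697 + -14.768
= 17.47


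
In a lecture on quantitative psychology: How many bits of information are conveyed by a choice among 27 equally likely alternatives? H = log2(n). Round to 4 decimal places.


H = log2(n)
H = log2(27)
= 4.7549


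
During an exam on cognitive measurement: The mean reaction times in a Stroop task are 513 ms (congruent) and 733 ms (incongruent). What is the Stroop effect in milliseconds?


Stroop effect = RT(incongruent) - RT(congruent)
= 733 - 513
= 220 ms


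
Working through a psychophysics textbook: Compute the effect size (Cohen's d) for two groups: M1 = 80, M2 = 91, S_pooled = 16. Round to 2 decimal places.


Cohen's d = (M1 - M2) / S_pooled
= (80 - 91) / 16
= -11 / 16
= -0.69


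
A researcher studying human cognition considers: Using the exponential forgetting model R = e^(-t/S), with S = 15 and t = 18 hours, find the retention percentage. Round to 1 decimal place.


R = e^(-t/S)
-t/S = -18/15 = -1.2
R = e^(-1.2) = 0.301194
Percentage = 0.301194 * 100
= 30.1


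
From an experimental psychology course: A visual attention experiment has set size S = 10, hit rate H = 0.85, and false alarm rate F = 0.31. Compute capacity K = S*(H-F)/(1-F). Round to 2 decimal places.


K = S * (H - F) / (1 - F)
H - F = 0.54
1 - F = 0.69
K = 10 * 0.54 / 0.69
= 7.83


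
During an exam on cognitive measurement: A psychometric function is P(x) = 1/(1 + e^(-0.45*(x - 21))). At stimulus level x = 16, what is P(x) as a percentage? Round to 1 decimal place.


P(x) = 1/(1 + e^(-0.45*(16 - 21)))
Exponent = -0.45 * -5 = 2.25
e^(2.25) = 9.487736
P = 1/(1 + 9.487736) = 0.095349
Percentage = 9.5


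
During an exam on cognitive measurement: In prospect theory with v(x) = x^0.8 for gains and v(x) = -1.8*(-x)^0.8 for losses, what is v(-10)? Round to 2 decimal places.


Since x = -10 < 0, use v(x) = -lambda*(-x)^alpha
(-x) = 10
10^0.8 = 6.3096
v(-10) = -1.8 * 6.3096
= -11.36


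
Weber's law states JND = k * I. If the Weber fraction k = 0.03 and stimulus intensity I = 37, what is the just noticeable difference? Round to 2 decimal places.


JND = k * I
JND = 0.03 * 37
= 1.11


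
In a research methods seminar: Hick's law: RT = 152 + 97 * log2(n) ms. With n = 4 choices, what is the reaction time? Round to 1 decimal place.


RT = 152 + 97 * log2(4)
log2(4) = 2.0
RT = 152 + 97 * 2.0
= 152 + 194.0
= 346.0 ms


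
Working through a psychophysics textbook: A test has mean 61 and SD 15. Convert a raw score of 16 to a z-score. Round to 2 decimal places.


z = (X - mu) / sigma
= (16 - 61) / 15
= -45 / 15
= -3.00


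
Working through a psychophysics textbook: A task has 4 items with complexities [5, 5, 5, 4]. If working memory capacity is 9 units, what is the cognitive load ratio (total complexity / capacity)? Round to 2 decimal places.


Total complexity = 5 + 5 + 5 + 4 = 19
Load = total / capacity = 19 / 9
= 2.11


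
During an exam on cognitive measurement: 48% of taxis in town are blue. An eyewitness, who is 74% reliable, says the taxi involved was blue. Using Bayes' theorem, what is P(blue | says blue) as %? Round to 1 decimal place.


P(blue | says blue) = P(says blue | blue)*P(blue) / [P(says blue | blue)*P(blue) + P(says blue | not blue)*P(not blue)]
Numerator = 0.74 * 0.48 = 0.3552
False identification = 0.26 * 0.52 = 0.1352
P = 0.3552 / (0.3552 + 0.1352)
= 0.3552 / 0.4904
As percentage = 72.4


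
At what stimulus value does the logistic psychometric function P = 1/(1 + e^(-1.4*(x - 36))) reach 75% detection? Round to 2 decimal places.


At P = 0.75: 0.75 = 1/(1 + e^(-k*(x-x0)))
Solving: e^(-k*(x-x0)) = 1/3
x = x0 + ln(3)/k
ln(3) = 1.0986
x = 36 + 1.0986/1.4
= 36 + 0.7847
= 36.78
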